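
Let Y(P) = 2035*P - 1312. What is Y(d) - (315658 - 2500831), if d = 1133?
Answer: 4489516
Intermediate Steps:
Y(P) = -1312 + 2035*P
Y(d) - (315658 - 2500831) = (-1312 + 2035*1133) - (315658 - 2500831) = (-1312 + 2305655) - 1*(-2185173) = 2304343 + 2185173 = 4489516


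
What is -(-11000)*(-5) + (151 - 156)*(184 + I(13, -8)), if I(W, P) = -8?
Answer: -55880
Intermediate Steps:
-(-11000)*(-5) + (151 - 156)*(184 + I(13, -8)) = -(-11000)*(-5) + (151 - 156)*(184 - 8) = -250*220 - 5*176 = -55000 - 880 = -55880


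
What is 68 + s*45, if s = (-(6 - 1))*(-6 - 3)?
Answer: 2093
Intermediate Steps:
s = 45 (s = -1*5*(-9) = -5*(-9) = 45)
68 + s*45 = 68 + 45*45 = 68 + 2025 = 2093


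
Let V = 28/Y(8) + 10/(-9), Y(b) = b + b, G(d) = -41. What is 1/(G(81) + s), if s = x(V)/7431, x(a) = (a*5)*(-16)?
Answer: -66879/2742499 ≈ -0.024386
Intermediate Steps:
Y(b) = 2*b
V = 23/36 (V = 28/((2*8)) + 10/(-9) = 28/16 + 10*(-1/9) = 28*(1/16) - 10/9 = 7/4 - 10/9 = 23/36 ≈ 0.63889)
x(a) = -80*a (x(a) = (5*a)*(-16) = -80*a)
s = -460/66879 (s = -80*23/36/7431 = -460/9*1/7431 = -460/66879 ≈ -0.0068781)
1/(G(81) + s) = 1/(-41 - 460/66879) = 1/(-2742499/66879) = -66879/2742499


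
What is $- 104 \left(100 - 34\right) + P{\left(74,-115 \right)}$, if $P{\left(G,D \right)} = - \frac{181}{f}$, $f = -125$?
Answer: $- \frac{857819}{125} \approx -6862.6$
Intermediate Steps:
$P{\left(G,D \right)} = \frac{181}{125}$ ($P{\left(G,D \right)} = - \frac{181}{-125} = \left(-181\right) \left(- \frac{1}{125}\right) = \frac{181}{125}$)
$- 104 \left(100 - 34\right) + P{\left(74,-115 \right)} = - 104 \left(100 - 34\right) + \frac{181}{125} = \left(-104\right) 66 + \frac{181}{125} = -6864 + \frac{181}{125} = - \frac{857819}{125}$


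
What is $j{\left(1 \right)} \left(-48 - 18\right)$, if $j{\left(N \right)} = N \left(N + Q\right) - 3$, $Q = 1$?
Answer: $66$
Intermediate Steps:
$j{\left(N \right)} = -3 + N \left(1 + N\right)$ ($j{\left(N \right)} = N \left(N + 1\right) - 3 = N \left(1 + N\right) - 3 = -3 + N \left(1 + N\right)$)
$j{\left(1 \right)} \left(-48 - 18\right) = \left(-3 + 1 + 1^{2}\right) \left(-48 - 18\right) = \left(-3 + 1 + 1\right) \left(-66\right) = \left(-1\right) \left(-66\right) = 66$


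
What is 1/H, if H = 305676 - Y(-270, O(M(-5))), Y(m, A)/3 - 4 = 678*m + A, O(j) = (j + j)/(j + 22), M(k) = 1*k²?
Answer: 47/40177518 ≈ 1.1698e-6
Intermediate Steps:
M(k) = k²
O(j) = 2*j/(22 + j) (O(j) = (2*j)/(22 + j) = 2*j/(22 + j))
Y(m, A) = 12 + 3*A + 2034*m (Y(m, A) = 12 + 3*(678*m + A) = 12 + 3*(A + 678*m) = 12 + (3*A + 2034*m) = 12 + 3*A + 2034*m)
H = 40177518/47 (H = 305676 - (12 + 3*(2*(-5)²/(22 + (-5)²)) + 2034*(-270)) = 305676 - (12 + 3*(2*25/(22 + 25)) - 549180) = 305676 - (12 + 3*(2*25/47) - 549180) = 305676 - (12 + 3*(2*25*(1/47)) - 549180) = 305676 - (12 + 3*(50/47) - 549180) = 305676 - (12 + 150/47 - 549180) = 305676 - 1*(-25810746/47) = 305676 + 25810746/47 = 40177518/47 ≈ 8.5484e+5)
1/H = 1/(40177518/47) = 47/40177518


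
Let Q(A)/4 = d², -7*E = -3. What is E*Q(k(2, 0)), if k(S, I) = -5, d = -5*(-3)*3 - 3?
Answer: 3024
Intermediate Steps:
E = 3/7 (E = -⅐*(-3) = 3/7 ≈ 0.42857)
d = 42 (d = 15*3 - 3 = 45 - 3 = 42)
Q(A) = 7056 (Q(A) = 4*42² = 4*1764 = 7056)
E*Q(k(2, 0)) = (3/7)*7056 = 3024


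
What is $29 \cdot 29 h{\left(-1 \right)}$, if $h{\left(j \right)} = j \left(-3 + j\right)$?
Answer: $3364$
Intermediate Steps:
$29 \cdot 29 h{\left(-1 \right)} = 29 \cdot 29 \left(- (-3 - 1)\right) = 841 \left(\left(-1\right) \left(-4\right)\right) = 841 \cdot 4 = 3364$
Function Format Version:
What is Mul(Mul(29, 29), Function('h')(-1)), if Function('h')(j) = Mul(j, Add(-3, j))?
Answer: 3364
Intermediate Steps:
Mul(Mul(29, 29), Function('h')(-1)) = Mul(Mul(29, 29), Mul(-1, Add(-3, -1))) = Mul(841, Mul(-1, -4)) = Mul(841, 4) = 3364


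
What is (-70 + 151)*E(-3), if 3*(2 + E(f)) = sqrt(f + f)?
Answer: -162 + 27*I*sqrt(6) ≈ -162.0 + 66.136*I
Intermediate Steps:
E(f) = -2 + sqrt(2)*sqrt(f)/3 (E(f) = -2 + sqrt(f + f)/3 = -2 + sqrt(2*f)/3 = -2 + (sqrt(2)*sqrt(f))/3 = -2 + sqrt(2)*sqrt(f)/3)
(-70 + 151)*E(-3) = (-70 + 151)*(-2 + sqrt(2)*sqrt(-3)/3) = 81*(-2 + sqrt(2)*(I*sqrt(3))/3) = 81*(-2 + I*sqrt(6)/3) = -162 + 27*I*sqrt(6)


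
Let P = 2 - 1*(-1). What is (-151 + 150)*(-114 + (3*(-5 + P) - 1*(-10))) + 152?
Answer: 262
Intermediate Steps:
P = 3 (P = 2 + 1 = 3)
(-151 + 150)*(-114 + (3*(-5 + P) - 1*(-10))) + 152 = (-151 + 150)*(-114 + (3*(-5 + 3) - 1*(-10))) + 152 = -(-114 + (3*(-2) + 10)) + 152 = -(-114 + (-6 + 10)) + 152 = -(-114 + 4) + 152 = -1*(-110) + 152 = 110 + 152 = 262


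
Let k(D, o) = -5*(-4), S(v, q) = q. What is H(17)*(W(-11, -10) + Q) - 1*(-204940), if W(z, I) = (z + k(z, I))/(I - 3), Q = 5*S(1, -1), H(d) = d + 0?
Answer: 2662962/13 ≈ 2.0484e+5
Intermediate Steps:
H(d) = d
k(D, o) = 20
Q = -5 (Q = 5*(-1) = -5)
W(z, I) = (20 + z)/(-3 + I) (W(z, I) = (z + 20)/(I - 3) = (20 + z)/(-3 + I))
H(17)*(W(-11, -10) + Q) - 1*(-204940) = 17*((20 - 11)/(-3 - 10) - 5) - 1*(-204940) = 17*(9/(-13) - 5) + 204940 = 17*(-1/13*9 - 5) + 204940 = 17*(-9/13 - 5) + 204940 = 17*(-74/13) + 204940 = -1258/13 + 204940 = 2662962/13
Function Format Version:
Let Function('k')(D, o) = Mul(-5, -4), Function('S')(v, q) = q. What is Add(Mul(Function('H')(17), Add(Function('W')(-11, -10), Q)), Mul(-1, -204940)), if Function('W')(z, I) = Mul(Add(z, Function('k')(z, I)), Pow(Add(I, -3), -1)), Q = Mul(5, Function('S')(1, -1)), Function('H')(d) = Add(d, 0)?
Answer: Rational(2662962, 13) ≈ 2.0484e+5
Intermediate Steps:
Function('H')(d) = d
Function('k')(D, o) = 20
Q = -5 (Q = Mul(5, -1) = -5)
Function('W')(z, I) = Mul(Pow(Add(-3, I), -1), Add(20, z)) (Function('W')(z, I) = Mul(Add(z, 20), Pow(Add(I, -3), -1)) = Mul(Add(20, z), Pow(Add(-3, I), -1)) = Mul(Pow(Add(-3, I), -1), Add(20, z)))
Add(Mul(Function('H')(17), Add(Function('W')(-11, -10), Q)), Mul(-1, -204940)) = Add(Mul(17, Add(Mul(Pow(Add(-3, -10), -1), Add(20, -11)), -5)), Mul(-1, -204940)) = Add(Mul(17, Add(Mul(Pow(-13, -1), 9), -5)), 204940) = Add(Mul(17, Add(Mul(Rational(-1, 13), 9), -5)), 204940) = Add(Mul(17, Add(Rational(-9, 13), -5)), 204940) = Add(Mul(17, Rational(-74, 13)), 204940) = Add(Rational(-1258, 13), 204940) = Rational(2662962, 13)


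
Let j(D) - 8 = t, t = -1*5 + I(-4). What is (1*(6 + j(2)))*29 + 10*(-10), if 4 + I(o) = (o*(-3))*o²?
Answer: 5613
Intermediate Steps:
I(o) = -4 - 3*o³ (I(o) = -4 + (o*(-3))*o² = -4 + (-3*o)*o² = -4 - 3*o³)
t = 183 (t = -1*5 + (-4 - 3*(-4)³) = -5 + (-4 - 3*(-64)) = -5 + (-4 + 192) = -5 + 188 = 183)
j(D) = 191 (j(D) = 8 + 183 = 191)
(1*(6 + j(2)))*29 + 10*(-10) = (1*(6 + 191))*29 + 10*(-10) = (1*197)*29 - 100 = 197*29 - 100 = 5713 - 100 = 5613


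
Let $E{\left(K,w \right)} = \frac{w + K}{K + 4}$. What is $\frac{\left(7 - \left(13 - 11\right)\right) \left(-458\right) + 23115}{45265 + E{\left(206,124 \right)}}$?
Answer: $\frac{145775}{316866} \approx 0.46005$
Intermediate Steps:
$E{\left(K,w \right)} = \frac{K + w}{4 + K}$
$\frac{\left(7 - \left(13 - 11\right)\right) \left(-458\right) + 23115}{45265 + E{\left(206,124 \right)}} = \frac{\left(7 - \left(13 - 11\right)\right) \left(-458\right) + 23115}{45265 + \frac{206 + 124}{4 + 206}} = \frac{\left(7 - \left(13 - 11\right)\right) \left(-458\right) + 23115}{45265 + \frac{1}{210} \cdot 330} = \frac{\left(7 - 2\right) \left(-458\right) + 23115}{45265 + \frac{1}{210} \cdot 330} = \frac{\left(7 - 2\right) \left(-458\right) + 23115}{45265 + \frac{11}{7}} = \frac{5 \left(-458\right) + 23115}{\frac{316866}{7}} = \left(-2290 + 23115\right) \frac{7}{316866} = 20825 \cdot \frac{7}{316866} = \frac{145775}{316866}$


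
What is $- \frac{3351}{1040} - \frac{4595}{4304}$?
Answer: $- \frac{600047}{139880} \approx -4.2897$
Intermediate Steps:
$- \frac{3351}{1040} - \frac{4595}{4304} = - \frac{600047}{139880}$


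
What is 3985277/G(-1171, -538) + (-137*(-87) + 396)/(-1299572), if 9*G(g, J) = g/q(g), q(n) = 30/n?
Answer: 1398354801556965/1782026408852 ≈ 784.70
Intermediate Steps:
G(g, J) = g²/270 (G(g, J) = (g/((30/g)))/9 = (g*(g/30))/9 = (g²/30)/9 = g²/270)
3985277/G(-1171, -538) + (-137*(-87) + 396)/(-1299572) = 3985277/(((1/270)*(-1171)²)) + (-137*(-87) + 396)/(-1299572) = 3985277/(((1/270)*1371241)) + (11919 + 396)*(-1/1299572) = 3985277/(1371241/270) + 12315*(-1/1299572) = 3985277*(270/1371241) - 12315/1299572 = 1076024790/1371241 - 12315/1299572 = 1398354801556965/1782026408852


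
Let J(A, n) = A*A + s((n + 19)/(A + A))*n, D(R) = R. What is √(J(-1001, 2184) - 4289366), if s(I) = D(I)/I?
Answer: I*√3285181 ≈ 1812.5*I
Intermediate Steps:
s(I) = 1 (s(I) = I/I = 1)
J(A, n) = n + A² (J(A, n) = A*A + 1*n = A² + n = n + A²)
√(J(-1001, 2184) - 4289366) = √((2184 + (-1001)²) - 4289366) = √((2184 + 1002001) - 4289366) = √(1004185 - 4289366) = √(-3285181) = I*√3285181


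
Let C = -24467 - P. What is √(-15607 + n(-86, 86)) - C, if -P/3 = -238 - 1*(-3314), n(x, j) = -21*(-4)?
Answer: 15239 + 19*I*√43 ≈ 15239.0 + 124.59*I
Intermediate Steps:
n(x, j) = 84
P = -9228 (P = -3*(-238 - 1*(-3314)) = -3*(-238 + 3314) = -3*3076 = -9228)
C = -15239 (C = -24467 - 1*(-9228) = -24467 + 9228 = -15239)
√(-15607 + n(-86, 86)) - C = √(-15607 + 84) - 1*(-15239) = √(-15523) + 15239 = 19*I*√43 + 15239 = 15239 + 19*I*√43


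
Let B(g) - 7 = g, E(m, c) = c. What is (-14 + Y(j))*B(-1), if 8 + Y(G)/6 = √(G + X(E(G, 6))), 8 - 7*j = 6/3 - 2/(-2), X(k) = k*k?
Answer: -372 + 36*√1799/7 ≈ -153.87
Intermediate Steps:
B(g) = 7 + g
X(k) = k²
j = 5/7 (j = 8/7 - (6/3 - 2/(-2))/7 = 8/7 - (6*(⅓) - 2*(-½))/7 = 8/7 - (2 + 1)/7 = 8/7 - ⅐*3 = 8/7 - 3/7 = 5/7 ≈ 0.71429)
Y(G) = -48 + 6*√(36 + G) (Y(G) = -48 + 6*√(G + 6²) = -48 + 6*√(G + 36) = -48 + 6*√(36 + G))
(-14 + Y(j))*B(-1) = (-14 + (-48 + 6*√(36 + 5/7)))*(7 - 1) = (-14 + (-48 + 6*√(257/7)))*6 = (-14 + (-48 + 6*(√1799/7)))*6 = (-14 + (-48 + 6*√1799/7))*6 = (-62 + 6*√1799/7)*6 = -372 + 36*√1799/7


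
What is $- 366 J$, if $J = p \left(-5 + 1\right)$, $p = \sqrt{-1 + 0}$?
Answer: $1464 i \approx 1464.0 i$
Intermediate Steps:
$p = i$ ($p = \sqrt{-1} = i \approx 1.0 i$)
$J = - 4 i$ ($J = i \left(-5 + 1\right) = i \left(-4\right) = - 4 i \approx - 4.0 i$)
$- 366 J = - 366 \left(- 4 i\right) = 1464 i$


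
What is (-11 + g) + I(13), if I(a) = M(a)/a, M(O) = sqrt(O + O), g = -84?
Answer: -95 + sqrt(26)/13 ≈ -94.608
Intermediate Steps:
M(O) = sqrt(2)*sqrt(O) (M(O) = sqrt(2*O) = sqrt(2)*sqrt(O))
I(a) = sqrt(2)/sqrt(a) (I(a) = (sqrt(2)*sqrt(a))/a = sqrt(2)/sqrt(a))
(-11 + g) + I(13) = (-11 - 84) + sqrt(2)/sqrt(13) = -95 + sqrt(2)*(sqrt(13)/13) = -95 + sqrt(26)/13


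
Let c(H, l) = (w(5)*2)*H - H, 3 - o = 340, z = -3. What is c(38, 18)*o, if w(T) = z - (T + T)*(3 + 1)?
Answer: 1114122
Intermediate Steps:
o = -337 (o = 3 - 1*340 = 3 - 340 = -337)
w(T) = -3 - 8*T (w(T) = -3 - (T + T)*(3 + 1) = -3 - 2*T*4 = -3 - 8*T)
c(H, l) = -87*H (c(H, l) = ((-3 - 8*5)*2)*H - H = ((-3 - 40)*2)*H - H = (-43*2)*H - H = -86*H - H = -87*H)
c(38, 18)*o = -87*38*(-337) = -3306*(-337) = 1114122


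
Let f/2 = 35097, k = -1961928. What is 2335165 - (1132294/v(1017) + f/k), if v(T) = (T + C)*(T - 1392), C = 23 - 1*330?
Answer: 33883522379664037/14510092500 ≈ 2.3352e+6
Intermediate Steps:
C = -307 (C = 23 - 330 = -307)
v(T) = (-1392 + T)*(-307 + T) (v(T) = (T - 307)*(T - 1392) = (-307 + T)*(-1392 + T) = (-1392 + T)*(-307 + T))
f = 70194 (f = 2*35097 = 70194)
2335165 - (1132294/v(1017) + f/k) = 2335165 - (1132294/(427344 + 1017² - 1699*1017) + 70194/(-1961928)) = 2335165 - (1132294/(427344 + 1034289 - 1727883) + 70194*(-1/1961928)) = 2335165 - (1132294/(-266250) - 11699/326988) = 2335165 - (1132294*(-1/266250) - 11699/326988) = 2335165 - (-566147/133125 - 11699/326988) = 2335165 - 1*(-62226901537/14510092500) = 2335165 + 62226901537/14510092500 = 33883522379664037/14510092500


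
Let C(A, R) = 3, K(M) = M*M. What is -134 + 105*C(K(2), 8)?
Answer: 181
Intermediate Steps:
K(M) = M²
-134 + 105*C(K(2), 8) = -134 + 105*3 = -134 + 315 = 181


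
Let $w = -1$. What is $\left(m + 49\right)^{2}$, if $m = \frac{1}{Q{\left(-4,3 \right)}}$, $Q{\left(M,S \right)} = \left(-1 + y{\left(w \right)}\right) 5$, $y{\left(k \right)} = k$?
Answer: $\frac{239121}{100} \approx 2391.2$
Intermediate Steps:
$Q{\left(M,S \right)} = -10$ ($Q{\left(M,S \right)} = \left(-1 - 1\right) 5 = \left(-2\right) 5 = -10$)
$m = - \frac{1}{10}$ ($m = \frac{1}{-10} = - \frac{1}{10} \approx -0.1$)
$\left(m + 49\right)^{2} = \left(- \frac{1}{10} + 49\right)^{2} = \left(\frac{489}{10}\right)^{2} = \frac{239121}{100}$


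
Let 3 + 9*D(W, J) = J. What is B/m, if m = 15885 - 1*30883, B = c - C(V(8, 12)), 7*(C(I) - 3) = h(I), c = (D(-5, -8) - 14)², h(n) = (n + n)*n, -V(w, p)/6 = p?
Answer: 355063/4251933 ≈ 0.083506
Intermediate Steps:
V(w, p) = -6*p
h(n) = 2*n² (h(n) = (2*n)*n = 2*n²)
D(W, J) = -⅓ + J/9
c = 18769/81 (c = ((-⅓ + (⅑)*(-8)) - 14)² = ((-⅓ - 8/9) - 14)² = (-11/9 - 14)² = (-137/9)² = 18769/81 ≈ 231.72)
C(I) = 3 + 2*I²/7 (C(I) = 3 + (2*I²)/7 = 3 + 2*I²/7)
B = -710126/567 (B = 18769/81 - (3 + 2*(-6*12)²/7) = 18769/81 - (3 + (2/7)*(-72)²) = 18769/81 - (3 + (2/7)*5184) = 18769/81 - (3 + 10368/7) = 18769/81 - 1*10389/7 = 18769/81 - 10389/7 = -710126/567 ≈ -1252.4)
m = -14998 (m = 15885 - 30883 = -14998)
B/m = -710126/567/(-14998) = -710126/567*(-1/14998) = 355063/4251933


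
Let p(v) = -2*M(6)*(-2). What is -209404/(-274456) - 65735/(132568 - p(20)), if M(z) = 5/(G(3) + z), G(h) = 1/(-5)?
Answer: 387125391/1449328244 ≈ 0.26711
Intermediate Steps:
G(h) = -1/5
M(z) = 5/(-1/5 + z)
p(v) = 100/29 (p(v) = -50/(-1 + 5*6)*(-2) = -50/(-1 + 30)*(-2) = -50/29*(-2) = 100/29)
-209404/(-274456) - 65735/(132568 - p(20)) = -209404/(-274456) - 65735/(132568 - 1*100/29) = -209404*(-1/274456) - 65735/(132568 - 100/29) = 4027/5278 - 65735/3844372/29 = 4027/5278 - 65735*29/3844372 = 4027/5278 - 1906315/3844372 = 387125391/1449328244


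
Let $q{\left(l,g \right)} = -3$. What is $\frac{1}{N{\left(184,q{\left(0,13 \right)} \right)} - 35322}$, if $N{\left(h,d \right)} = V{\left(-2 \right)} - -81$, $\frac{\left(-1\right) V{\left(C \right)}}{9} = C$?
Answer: $- \frac{1}{35223} \approx -2.8391 \cdot 10^{-5}$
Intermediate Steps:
$V{\left(C \right)} = - 9 C$
$N{\left(h,d \right)} = 99$ ($N{\left(h,d \right)} = \left(-9\right) \left(-2\right) - -81 = 18 + 81 = 99$)
$\frac{1}{N{\left(184,q{\left(0,13 \right)} \right)} - 35322} = \frac{1}{99 - 35322} = \frac{1}{-35223} = - \frac{1}{35223}$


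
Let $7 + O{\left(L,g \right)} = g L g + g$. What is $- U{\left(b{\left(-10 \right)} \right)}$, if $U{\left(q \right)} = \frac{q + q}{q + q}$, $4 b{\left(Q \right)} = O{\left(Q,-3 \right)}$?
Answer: $-1$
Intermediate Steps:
$O{\left(L,g \right)} = -7 + g + L g^{2}$ ($O{\left(L,g \right)} = -7 + \left(g L g + g\right) = -7 + \left(L g g + g\right) = -7 + \left(L g^{2} + g\right) = -7 + \left(g + L g^{2}\right) = -7 + g + L g^{2}$)
$b{\left(Q \right)} = - \frac{5}{2} + \frac{9 Q}{4}$ ($b{\left(Q \right)} = \frac{-7 - 3 + Q \left(-3\right)^{2}}{4} = \frac{-7 - 3 + Q 9}{4} = \frac{-7 - 3 + 9 Q}{4} = \frac{-10 + 9 Q}{4} = - \frac{5}{2} + \frac{9 Q}{4}$)
$U{\left(q \right)} = 1$ ($U{\left(q \right)} = \frac{2 q}{2 q} = 2 q \frac{1}{2 q} = 1$)
$- U{\left(b{\left(-10 \right)} \right)} = \left(-1\right) 1 = -1$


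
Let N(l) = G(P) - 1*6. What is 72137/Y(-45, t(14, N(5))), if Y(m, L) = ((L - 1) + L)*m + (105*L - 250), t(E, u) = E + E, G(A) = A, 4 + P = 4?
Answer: 72137/215 ≈ 335.52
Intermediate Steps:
P = 0 (P = -4 + 4 = 0)
N(l) = -6 (N(l) = 0 - 1*6 = 0 - 6 = -6)
t(E, u) = 2*E
Y(m, L) = -250 + 105*L + m*(-1 + 2*L) (Y(m, L) = ((-1 + L) + L)*m + (-250 + 105*L) = (-1 + 2*L)*m + (-250 + 105*L) = m*(-1 + 2*L) + (-250 + 105*L) = -250 + 105*L + m*(-1 + 2*L))
72137/Y(-45, t(14, N(5))) = 72137/(-250 - 1*(-45) + 105*(2*14) + 2*(2*14)*(-45)) = 72137/(-250 + 45 + 105*28 + 2*28*(-45)) = 72137/(-250 + 45 + 2940 - 2520) = 72137/215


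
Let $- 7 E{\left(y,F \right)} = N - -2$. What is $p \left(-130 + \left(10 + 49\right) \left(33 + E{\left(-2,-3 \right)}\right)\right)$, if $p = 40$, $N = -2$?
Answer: $72680$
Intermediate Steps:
$E{\left(y,F \right)} = 0$ ($E{\left(y,F \right)} = - \frac{-2 - -2}{7} = - \frac{-2 + 2}{7} = \left(- \frac{1}{7}\right) 0 = 0$)
$p \left(-130 + \left(10 + 49\right) \left(33 + E{\left(-2,-3 \right)}\right)\right) = 40 \left(-130 + \left(10 + 49\right) \left(33 + 0\right)\right) = 40 \left(-130 + 59 \cdot 33\right) = 40 \left(-130 + 1947\right) = 40 \cdot 1817 = 72680$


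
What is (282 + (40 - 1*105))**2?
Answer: 47089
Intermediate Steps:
(282 + (40 - 1*105))**2 = (282 + (40 - 105))**2 = (282 - 65)**2 = 217**2 = 47089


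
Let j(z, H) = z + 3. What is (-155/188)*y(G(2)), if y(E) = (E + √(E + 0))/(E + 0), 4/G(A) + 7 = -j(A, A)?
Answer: -155/188 + 155*I*√3/188 ≈ -0.82447 + 1.428*I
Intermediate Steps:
j(z, H) = 3 + z
G(A) = 4/(-10 - A) (G(A) = 4/(-7 - (3 + A)) = 4/(-7 + (-3 - A)) = 4/(-10 - A))
y(E) = (E + √E)/E
(-155/188)*y(G(2)) = (-155/188)*(1 + (-4/(10 + 2))^(-½)) = (-155*1/188)*(1 + (-4/12)^(-½)) = -155*(1 + (-4*1/12)^(-½))/188 = -155*(1 + (-⅓)^(-½))/188 = -155*(1 - I*√3)/188 = -155/188 + 155*I*√3/188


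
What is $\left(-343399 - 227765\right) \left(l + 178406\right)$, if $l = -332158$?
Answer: $87817607328$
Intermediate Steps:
$\left(-343399 - 227765\right) \left(l + 178406\right) = \left(-343399 - 227765\right) \left(-332158 + 178406\right) = \left(-571164\right) \left(-153752\right) = 87817607328$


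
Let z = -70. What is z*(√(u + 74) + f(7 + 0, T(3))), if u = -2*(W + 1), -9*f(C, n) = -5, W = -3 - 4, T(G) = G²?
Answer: -350/9 - 70*√86 ≈ -688.04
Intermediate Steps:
W = -7
f(C, n) = 5/9 (f(C, n) = -⅑*(-5) = 5/9)
u = 12 (u = -2*(-7 + 1) = -2*(-6) = 12)
z*(√(u + 74) + f(7 + 0, T(3))) = -70*(√(12 + 74) + 5/9) = -70*(√86 + 5/9) = -70*(5/9 + √86) = -350/9 - 70*√86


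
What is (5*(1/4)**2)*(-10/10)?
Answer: -5/16 ≈ -0.31250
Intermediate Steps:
(5*(1/4)**2)*(-10/10) = (5*(1/4)**2)*(-10*1/10) = (5*(1/16))*(-1) = (5/16)*(-1) = -5/16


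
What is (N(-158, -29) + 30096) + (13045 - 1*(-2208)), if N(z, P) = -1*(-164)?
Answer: 45513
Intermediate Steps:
N(z, P) = 164
(N(-158, -29) + 30096) + (13045 - 1*(-2208)) = (164 + 30096) + (13045 - 1*(-2208)) = 30260 + (13045 + 2208) = 30260 + 15253 = 45513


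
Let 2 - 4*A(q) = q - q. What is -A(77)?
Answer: -½ ≈ -0.50000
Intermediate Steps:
A(q) = ½ (A(q) = ½ - (q - q)/4 = ½ - ¼*0 = ½ + 0 = ½)
-A(77) = -1*½ = -½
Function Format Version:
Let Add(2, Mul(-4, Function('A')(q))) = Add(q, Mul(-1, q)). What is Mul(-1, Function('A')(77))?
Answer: Rational(-1, 2) ≈ -0.50000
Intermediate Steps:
Function('A')(q) = Rational(1, 2) (Function('A')(q) = Add(Rational(1, 2), Mul(Rational(-1, 4), Add(q, Mul(-1, q)))) = Add(Rational(1, 2), Mul(Rational(-1, 4), 0)) = Add(Rational(1, 2), 0) = Rational(1, 2))
Mul(-1, Function('A')(77)) = Mul(-1, Rational(1, 2)) = Rational(-1, 2)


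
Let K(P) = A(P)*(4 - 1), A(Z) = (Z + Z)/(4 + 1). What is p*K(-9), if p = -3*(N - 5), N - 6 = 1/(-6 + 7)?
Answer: 324/5 ≈ 64.800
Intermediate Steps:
A(Z) = 2*Z/5 (A(Z) = (2*Z)/5 = (2*Z)*(⅕) = 2*Z/5)
K(P) = 6*P/5 (K(P) = (2*P/5)*(4 - 1) = (2*P/5)*3 = 6*P/5)
N = 7 (N = 6 + 1/(-6 + 7) = 6 + 1/1 = 6 + 1 = 7)
p = -6 (p = -3*(7 - 5) = -3*2 = -6)
p*K(-9) = -36*(-9)/5 = -6*(-54/5) = 324/5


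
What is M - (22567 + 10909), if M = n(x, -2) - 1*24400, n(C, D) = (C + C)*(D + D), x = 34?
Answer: -58148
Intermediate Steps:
n(C, D) = 4*C*D (n(C, D) = (2*C)*(2*D) = 4*C*D)
M = -24672 (M = 4*34*(-2) - 1*24400 = -272 - 24400 = -24672)
M - (22567 + 10909) = -24672 - (22567 + 10909) = -24672 - 1*33476 = -24672 - 33476 = -58148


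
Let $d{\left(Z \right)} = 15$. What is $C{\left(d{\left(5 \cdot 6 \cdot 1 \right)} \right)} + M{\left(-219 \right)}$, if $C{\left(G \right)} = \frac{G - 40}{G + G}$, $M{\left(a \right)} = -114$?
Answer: $- \frac{689}{6} \approx -114.83$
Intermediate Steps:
$C{\left(G \right)} = \frac{-40 + G}{2 G}$
$C{\left(d{\left(5 \cdot 6 \cdot 1 \right)} \right)} + M{\left(-219 \right)} = \frac{-40 + 15}{2 \cdot 15} - 114 = \frac{1}{2} \cdot \frac{1}{15} \left(-25\right) - 114 = - \frac{5}{6} - 114 = - \frac{689}{6}$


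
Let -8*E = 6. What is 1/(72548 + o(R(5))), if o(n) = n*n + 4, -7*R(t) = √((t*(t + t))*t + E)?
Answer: 196/14221189 ≈ 1.3782e-5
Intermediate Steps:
E = -¾ (E = -⅛*6 = -¾ ≈ -0.75000)
R(t) = -√(-¾ + 2*t³)/7 (R(t) = -√((t*(t + t))*t - ¾)/7 = -√((t*(2*t))*t - ¾)/7 = -√((2*t²)*t - ¾)/7 = -√(2*t³ - ¾)/7 = -√(-¾ + 2*t³)/7)
o(n) = 4 + n² (o(n) = n² + 4 = 4 + n²)
1/(72548 + o(R(5))) = 1/(72548 + (4 + (-√(-3 + 8*5³)/14)²)) = 1/(72548 + (4 + (-√(-3 + 8*125)/14)²)) = 1/(72548 + (4 + (-√(-3 + 1000)/14)²)) = 1/(72548 + (4 + (-√997/14)²)) = 1/(72548 + (4 + 997/196)) = 1/(72548 + 1781/196) = 1/(14221189/196) = 196/14221189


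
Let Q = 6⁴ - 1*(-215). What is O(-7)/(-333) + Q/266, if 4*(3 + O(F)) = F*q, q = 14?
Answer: 255239/44289 ≈ 5.7630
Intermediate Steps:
Q = 1511 (Q = 1296 + 215 = 1511)
O(F) = -3 + 7*F/2 (O(F) = -3 + (F*14)/4 = -3 + (14*F)/4 = -3 + 7*F/2)
O(-7)/(-333) + Q/266 = (-3 + (7/2)*(-7))/(-333) + 1511/266 = (-3 - 49/2)*(-1/333) + 1511*(1/266) = -55/2*(-1/333) + 1511/266 = 55/666 + 1511/266 = 255239/44289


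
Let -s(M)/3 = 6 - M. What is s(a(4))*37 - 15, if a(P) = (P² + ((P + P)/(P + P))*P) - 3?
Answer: 1206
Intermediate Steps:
a(P) = -3 + P + P² (a(P) = (P² + ((2*P)/((2*P)))*P) - 3 = (P² + ((2*P)*(1/(2*P)))*P) - 3 = (P² + 1*P) - 3 = (P² + P) - 3 = (P + P²) - 3 = -3 + P + P²)
s(M) = -18 + 3*M (s(M) = -3*(6 - M) = -18 + 3*M)
s(a(4))*37 - 15 = (-18 + 3*(-3 + 4 + 4²))*37 - 15 = (-18 + 3*(-3 + 4 + 16))*37 - 15 = (-18 + 3*17)*37 - 15 = (-18 + 51)*37 - 15 = 33*37 - 15 = 1221 - 15 = 1206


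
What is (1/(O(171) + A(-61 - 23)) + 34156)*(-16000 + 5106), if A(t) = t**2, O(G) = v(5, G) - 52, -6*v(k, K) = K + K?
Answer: -2584947199302/6947 ≈ -3.7210e+8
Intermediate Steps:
v(k, K) = -K/3 (v(k, K) = -(K + K)/6 = -K/3)
O(G) = -52 - G/3 (O(G) = -G/3 - 52 = -52 - G/3)
(1/(O(171) + A(-61 - 23)) + 34156)*(-16000 + 5106) = (1/((-52 - 1/3*171) + (-61 - 23)**2) + 34156)*(-16000 + 5106) = (1/((-52 - 57) + (-84)**2) + 34156)*(-10894) = (1/(-109 + 7056) + 34156)*(-10894) = (1/6947 + 34156)*(-10894) = (237281733/6947)*(-10894) = -2584947199302/6947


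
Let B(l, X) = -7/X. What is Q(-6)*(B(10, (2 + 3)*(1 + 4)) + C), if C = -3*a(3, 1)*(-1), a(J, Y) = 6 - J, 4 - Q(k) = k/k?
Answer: 654/25 ≈ 26.160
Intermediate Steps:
Q(k) = 3 (Q(k) = 4 - k/k = 4 - 1*1 = 4 - 1 = 3)
C = 9 (C = -3*(6 - 1*3)*(-1) = -3*(6 - 3)*(-1) = -3*3*(-1) = -9*(-1) = 9)
Q(-6)*(B(10, (2 + 3)*(1 + 4)) + C) = 3*(-7*1/((1 + 4)*(2 + 3)) + 9) = 3*(-7/(5*5) + 9) = 3*(-7/25 + 9) = 3*(218/25) = 654/25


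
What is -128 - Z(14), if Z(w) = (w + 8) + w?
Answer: -164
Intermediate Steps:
Z(w) = 8 + 2*w (Z(w) = (8 + w) + w = 8 + 2*w)
-128 - Z(14) = -128 - (8 + 2*14) = -128 - (8 + 28) = -128 - 1*36 = -128 - 36 = -164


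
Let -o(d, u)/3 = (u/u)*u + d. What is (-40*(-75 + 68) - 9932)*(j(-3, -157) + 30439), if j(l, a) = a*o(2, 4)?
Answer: -321073780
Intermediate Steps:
o(d, u) = -3*d - 3*u (o(d, u) = -3*((u/u)*u + d) = -3*(1*u + d) = -3*(u + d) = -3*(d + u) = -3*d - 3*u)
j(l, a) = -18*a (j(l, a) = a*(-3*2 - 3*4) = a*(-6 - 12) = a*(-18) = -18*a)
(-40*(-75 + 68) - 9932)*(j(-3, -157) + 30439) = (-40*(-75 + 68) - 9932)*(-18*(-157) + 30439) = (-40*(-7) - 9932)*(2826 + 30439) = (280 - 9932)*33265 = -9652*33265 = -321073780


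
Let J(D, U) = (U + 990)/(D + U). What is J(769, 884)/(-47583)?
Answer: -1874/78654699 ≈ -2.3826e-5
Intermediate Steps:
J(D, U) = (990 + U)/(D + U)
J(769, 884)/(-47583) = ((990 + 884)/(769 + 884))/(-47583) = (1874/1653)*(-1/47583) = -1874/78654699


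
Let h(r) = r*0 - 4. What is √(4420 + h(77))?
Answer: 8*√69 ≈ 66.453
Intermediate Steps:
h(r) = -4 (h(r) = 0 - 4 = -4)
√(4420 + h(77)) = √(4420 - 4) = √4416 = 8*√69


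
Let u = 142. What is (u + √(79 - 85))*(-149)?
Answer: -21158 - 149*I*√6 ≈ -21158.0 - 364.97*I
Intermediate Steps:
(u + √(79 - 85))*(-149) = (142 + √(79 - 85))*(-149) = (142 + √(-6))*(-149) = (142 + I*√6)*(-149) = -21158 - 149*I*√6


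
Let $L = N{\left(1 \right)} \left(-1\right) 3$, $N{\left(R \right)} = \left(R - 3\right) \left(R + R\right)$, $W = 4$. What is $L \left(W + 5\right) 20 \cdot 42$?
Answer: $90720$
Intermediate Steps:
$N{\left(R \right)} = 2 R \left(-3 + R\right)$ ($N{\left(R \right)} = \left(-3 + R\right) 2 R = 2 R \left(-3 + R\right)$)
$L = 12$ ($L = 2 \cdot 1 \left(-3 + 1\right) \left(-1\right) 3 = 2 \cdot 1 \left(-2\right) \left(-1\right) 3 = \left(-4\right) \left(-1\right) 3 = 4 \cdot 3 = 12$)
$L \left(W + 5\right) 20 \cdot 42 = 12 \left(4 + 5\right) 20 \cdot 42 = 12 \cdot 9 \cdot 20 \cdot 42 = 108 \cdot 20 \cdot 42 = 2160 \cdot 42 = 90720$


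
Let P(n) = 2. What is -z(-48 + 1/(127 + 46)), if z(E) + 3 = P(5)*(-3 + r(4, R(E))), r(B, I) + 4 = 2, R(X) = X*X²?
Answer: 13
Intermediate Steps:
R(X) = X³
r(B, I) = -2 (r(B, I) = -4 + 2 = -2)
z(E) = -13 (z(E) = -3 + 2*(-3 - 2) = -3 + 2*(-5) = -3 - 10 = -13)
-z(-48 + 1/(127 + 46)) = -1*(-13) = 13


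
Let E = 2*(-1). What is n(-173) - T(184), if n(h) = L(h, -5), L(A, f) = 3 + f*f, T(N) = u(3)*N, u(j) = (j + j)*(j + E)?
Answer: -1076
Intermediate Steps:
E = -2
u(j) = 2*j*(-2 + j) (u(j) = (j + j)*(j - 2) = (2*j)*(-2 + j) = 2*j*(-2 + j))
T(N) = 6*N (T(N) = (2*3*(-2 + 3))*N = (2*3*1)*N = 6*N)
L(A, f) = 3 + f**2
n(h) = 28 (n(h) = 3 + (-5)**2 = 3 + 25 = 28)
n(-173) - T(184) = 28 - 6*184 = 28 - 1*1104 = 28 - 1104 = -1076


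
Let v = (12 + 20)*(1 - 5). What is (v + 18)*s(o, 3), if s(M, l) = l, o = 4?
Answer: -330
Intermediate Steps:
v = -128 (v = 32*(-4) = -128)
(v + 18)*s(o, 3) = (-128 + 18)*3 = -110*3 = -330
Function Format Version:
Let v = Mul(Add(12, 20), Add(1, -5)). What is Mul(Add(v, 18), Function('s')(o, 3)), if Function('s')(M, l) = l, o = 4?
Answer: -330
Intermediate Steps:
v = -128 (v = Mul(32, -4) = -128)
Mul(Add(v, 18), Function('s')(o, 3)) = Mul(Add(-128, 18), 3) = Mul(-110, 3) = -330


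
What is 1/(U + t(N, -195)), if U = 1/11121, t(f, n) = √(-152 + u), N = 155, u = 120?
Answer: 11121/3957652513 - 494706564*I*√2/3957652513 ≈ 2.81e-6 - 0.17678*I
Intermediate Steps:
t(f, n) = 4*I*√2 (t(f, n) = √(-152 + 120) = √(-32) = 4*I*√2)
U = 1/11121 ≈ 8.9920e-5
1/(U + t(N, -195)) = 1/(1/11121 + 4*I*√2)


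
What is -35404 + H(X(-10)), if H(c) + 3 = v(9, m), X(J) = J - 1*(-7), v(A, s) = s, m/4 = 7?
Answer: -35379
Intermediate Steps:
m = 28 (m = 4*7 = 28)
X(J) = 7 + J (X(J) = J + 7 = 7 + J)
H(c) = 25 (H(c) = -3 + 28 = 25)
-35404 + H(X(-10)) = -35404 + 25 = -35379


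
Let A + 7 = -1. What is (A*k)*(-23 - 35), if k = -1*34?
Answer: -15776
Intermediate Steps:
A = -8 (A = -7 - 1 = -8)
k = -34
(A*k)*(-23 - 35) = (-8*(-34))*(-23 - 35) = 272*(-58) = -15776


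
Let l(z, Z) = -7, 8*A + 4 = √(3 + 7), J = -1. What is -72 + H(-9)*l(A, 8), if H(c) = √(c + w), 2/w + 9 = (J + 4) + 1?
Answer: -72 - 7*I*√235/5 ≈ -72.0 - 21.462*I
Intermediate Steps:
A = -½ + √10/8 (A = -½ + √(3 + 7)/8 = -½ + √10/8 ≈ -0.10472)
w = -⅖ (w = 2/(-9 + ((-1 + 4) + 1)) = 2/(-9 + (3 + 1)) = 2/(-9 + 4) = 2/(-5) = 2*(-⅕) = -⅖ ≈ -0.40000)
H(c) = √(-⅖ + c) (H(c) = √(c - ⅖) = √(-⅖ + c))
-72 + H(-9)*l(A, 8) = -72 + (√(-10 + 25*(-9))/5)*(-7) = -72 + (√(-10 - 225)/5)*(-7) = -72 + (√(-235)/5)*(-7) = -72 + ((I*√235)/5)*(-7) = -72 + (I*√235/5)*(-7) = -72 - 7*I*√235/5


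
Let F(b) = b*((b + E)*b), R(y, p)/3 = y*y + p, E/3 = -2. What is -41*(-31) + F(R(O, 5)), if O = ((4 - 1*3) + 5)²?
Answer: 59364596144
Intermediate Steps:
E = -6 (E = 3*(-2) = -6)
O = 36 (O = ((4 - 3) + 5)² = (1 + 5)² = 6² = 36)
R(y, p) = 3*p + 3*y² (R(y, p) = 3*(y*y + p) = 3*(y² + p) = 3*(p + y²) = 3*p + 3*y²)
F(b) = b²*(-6 + b) (F(b) = b*((b - 6)*b) = b*((-6 + b)*b) = b*(b*(-6 + b)) = b²*(-6 + b))
-41*(-31) + F(R(O, 5)) = -41*(-31) + (3*5 + 3*36²)²*(-6 + (3*5 + 3*36²)) = 1271 + (15 + 3*1296)²*(-6 + (15 + 3*1296)) = 1271 + (15 + 3888)²*(-6 + (15 + 3888)) = 1271 + 3903²*(-6 + 3903) = 1271 + 15233409*3897 = 1271 + 59364594873 = 59364596144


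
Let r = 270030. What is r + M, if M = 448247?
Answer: 718277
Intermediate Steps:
r + M = 270030 + 448247 = 718277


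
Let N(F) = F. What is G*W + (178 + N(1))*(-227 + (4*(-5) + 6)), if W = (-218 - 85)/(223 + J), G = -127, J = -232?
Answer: -142244/3 ≈ -47415.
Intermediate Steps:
W = 101/3 (W = (-218 - 85)/(223 - 232) = -303/(-9) = -303*(-⅑) = 101/3 ≈ 33.667)
G*W + (178 + N(1))*(-227 + (4*(-5) + 6)) = -127*101/3 + (178 + 1)*(-227 + (4*(-5) + 6)) = -12827/3 + 179*(-227 + (-20 + 6)) = -12827/3 + 179*(-227 - 14) = -12827/3 + 179*(-241) = -12827/3 - 43139 = -142244/3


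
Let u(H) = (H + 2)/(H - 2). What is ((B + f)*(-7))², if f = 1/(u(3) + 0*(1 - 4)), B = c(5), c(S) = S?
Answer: 33124/25 ≈ 1325.0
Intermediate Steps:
B = 5
u(H) = (2 + H)/(-2 + H)
f = ⅕ (f = 1/((2 + 3)/(-2 + 3) + 0*(1 - 4)) = 1/(5/1 + 0*(-3)) = 1/(1*5 + 0) = 1/(5 + 0) = 1/5 = ⅕ ≈ 0.20000)
((B + f)*(-7))² = ((5 + ⅕)*(-7))² = ((26/5)*(-7))² = (-182/5)² = 33124/25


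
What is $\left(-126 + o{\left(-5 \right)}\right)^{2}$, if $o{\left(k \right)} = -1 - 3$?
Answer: $16900$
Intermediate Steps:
$o{\left(k \right)} = -4$ ($o{\left(k \right)} = -1 - 3 = -4$)
$\left(-126 + o{\left(-5 \right)}\right)^{2} = \left(-126 - 4\right)^{2} = \left(-130\right)^{2} = 16900$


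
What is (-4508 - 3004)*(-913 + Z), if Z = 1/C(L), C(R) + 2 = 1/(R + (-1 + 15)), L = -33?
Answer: 89207504/13 ≈ 6.8621e+6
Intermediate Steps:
C(R) = -2 + 1/(14 + R) (C(R) = -2 + 1/(R + (-1 + 15)) = -2 + 1/(R + 14) = -2 + 1/(14 + R))
Z = -19/39 (Z = 1/((-27 - 2*(-33))/(14 - 33)) = 1/((-27 + 66)/(-19)) = 1/(-1/19*39) = 1/(-39/19) = -19/39 ≈ -0.48718)
(-4508 - 3004)*(-913 + Z) = (-4508 - 3004)*(-913 - 19/39) = -7512*(-35626/39) = 89207504/13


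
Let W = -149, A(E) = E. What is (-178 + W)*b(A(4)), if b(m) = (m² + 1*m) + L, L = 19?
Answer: -12753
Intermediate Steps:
b(m) = 19 + m + m² (b(m) = (m² + 1*m) + 19 = (m² + m) + 19 = (m + m²) + 19 = 19 + m + m²)
(-178 + W)*b(A(4)) = (-178 - 149)*(19 + 4 + 4²) = -327*(19 + 4 + 16) = -327*39 = -12753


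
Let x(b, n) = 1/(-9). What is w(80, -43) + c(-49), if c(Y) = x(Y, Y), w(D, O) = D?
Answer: 719/9 ≈ 79.889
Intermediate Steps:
x(b, n) = -1/9
c(Y) = -1/9
w(80, -43) + c(-49) = 80 - 1/9 = 719/9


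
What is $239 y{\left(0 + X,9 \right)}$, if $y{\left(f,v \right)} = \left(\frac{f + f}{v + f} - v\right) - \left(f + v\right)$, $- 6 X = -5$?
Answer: $- \frac{1579073}{354} \approx -4460.7$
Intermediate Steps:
$X = \frac{5}{6}$ ($X = \left(- \frac{1}{6}\right) \left(-5\right) = \frac{5}{6} \approx 0.83333$)
$y{\left(f,v \right)} = - f - 2 v + \frac{2 f}{f + v}$ ($y{\left(f,v \right)} = \left(\frac{2 f}{f + v} - v\right) - \left(f + v\right) = \left(- v + \frac{2 f}{f + v}\right) - \left(f + v\right) = - f - 2 v + \frac{2 f}{f + v}$)
$239 y{\left(0 + X,9 \right)} = 239 \frac{- \left(0 + \frac{5}{6}\right)^{2} - 2 \cdot 9^{2} + 2 \left(0 + \frac{5}{6}\right) - 3 \left(0 + \frac{5}{6}\right) 9}{\left(0 + \frac{5}{6}\right) + 9} = 239 \frac{- \left(\frac{5}{6}\right)^{2} - 162 + 2 \cdot \frac{5}{6} - \frac{5}{2} \cdot 9}{\frac{5}{6} + 9} = 239 \frac{\left(-1\right) \frac{25}{36} - 162 + \frac{5}{3} - \frac{45}{2}}{\frac{59}{6}} = 239 \frac{6 \left(- \frac{25}{36} - 162 + \frac{5}{3} - \frac{45}{2}\right)}{59} = 239 \cdot \frac{6}{59} \left(- \frac{6607}{36}\right) = 239 \left(- \frac{6607}{354}\right) = - \frac{1579073}{354}$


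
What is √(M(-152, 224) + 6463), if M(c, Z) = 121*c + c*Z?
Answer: I*√45977 ≈ 214.42*I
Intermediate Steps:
M(c, Z) = 121*c + Z*c
√(M(-152, 224) + 6463) = √(-152*(121 + 224) + 6463) = √(-152*345 + 6463) = √(-52440 + 6463) = √(-45977) = I*√45977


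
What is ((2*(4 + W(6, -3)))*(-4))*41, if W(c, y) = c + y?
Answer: -2296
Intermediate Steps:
((2*(4 + W(6, -3)))*(-4))*41 = ((2*(4 + (6 - 3)))*(-4))*41 = ((2*(4 + 3))*(-4))*41 = ((2*7)*(-4))*41 = (14*(-4))*41 = -56*41 = -2296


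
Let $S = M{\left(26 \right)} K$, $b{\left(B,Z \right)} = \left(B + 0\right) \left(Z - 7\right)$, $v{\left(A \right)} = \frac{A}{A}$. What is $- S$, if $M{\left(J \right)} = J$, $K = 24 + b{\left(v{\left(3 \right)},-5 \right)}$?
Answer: $-312$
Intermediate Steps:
$v{\left(A \right)} = 1$
$b{\left(B,Z \right)} = B \left(-7 + Z\right)$
$K = 12$ ($K = 24 + 1 \left(-7 - 5\right) = 24 + 1 \left(-12\right) = 24 - 12 = 12$)
$S = 312$ ($S = 26 \cdot 12 = 312$)
$- S = \left(-1\right) 312 = -312$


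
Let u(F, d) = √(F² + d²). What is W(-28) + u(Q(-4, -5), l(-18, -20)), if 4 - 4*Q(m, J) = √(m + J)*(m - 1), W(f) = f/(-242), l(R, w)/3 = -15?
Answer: 14/121 + √(32191 + 120*I)/4 ≈ 44.97 + 0.083603*I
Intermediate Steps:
l(R, w) = -45 (l(R, w) = 3*(-15) = -45)
W(f) = -f/242 (W(f) = f*(-1/242) = -f/242)
Q(m, J) = 1 - √(J + m)*(-1 + m)/4 (Q(m, J) = 1 - √(m + J)*(m - 1)/4 = 1 - √(J + m)*(-1 + m)/4)
W(-28) + u(Q(-4, -5), l(-18, -20)) = -1/242*(-28) + √((1 + √(-5 - 4)/4 - ¼*(-4)*√(-5 - 4))² + (-45)²) = 14/121 + √((1 + √(-9)/4 - ¼*(-4)*√(-9))² + 2025) = 14/121 + √((1 + (3*I)/4 - ¼*(-4)*3*I)² + 2025) = 14/121 + √((1 + 3*I/4 + 3*I)² + 2025) = 14/121 + √((1 + 15*I/4)² + 2025) = 14/121 + √(2025 + (1 + 15*I/4)²)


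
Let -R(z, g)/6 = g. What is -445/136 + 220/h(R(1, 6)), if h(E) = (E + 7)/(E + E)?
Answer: 2141335/3944 ≈ 542.93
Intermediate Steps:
R(z, g) = -6*g
h(E) = (7 + E)/(2*E) (h(E) = (7 + E)/((2*E)) = (7 + E)*(1/(2*E)) = (7 + E)/(2*E))
-445/136 + 220/h(R(1, 6)) = -445/136 + 220/(((7 - 6*6)/(2*((-6*6))))) = -445*1/136 + 220/(((1/2)*(7 - 36)/(-36))) = -445/136 + 220/(((1/2)*(-1/36)*(-29))) = -445/136 + 220/(29/72) = -445/136 + 220*(72/29) = -445/136 + 15840/29 = 2141335/3944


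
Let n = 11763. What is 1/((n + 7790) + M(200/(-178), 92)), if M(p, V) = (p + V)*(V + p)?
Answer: 7921/220295057 ≈ 3.5956e-5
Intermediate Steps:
M(p, V) = (V + p)² (M(p, V) = (V + p)*(V + p) = (V + p)²)
1/((n + 7790) + M(200/(-178), 92)) = 1/((11763 + 7790) + (92 + 200/(-178))²) = 1/(19553 + (92 + 200*(-1/178))²) = 1/(19553 + (92 - 100/89)²) = 1/(19553 + (8088/89)²) = 1/(19553 + 65415744/7921) = 1/(220295057/7921) = 7921/220295057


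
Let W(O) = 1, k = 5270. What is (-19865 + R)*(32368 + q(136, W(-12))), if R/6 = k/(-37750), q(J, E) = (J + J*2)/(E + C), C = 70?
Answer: -2427821754392/3775 ≈ -6.4313e+8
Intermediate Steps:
q(J, E) = 3*J/(70 + E) (q(J, E) = (J + J*2)/(E + 70) = (J + 2*J)/(70 + E) = (3*J)/(70 + E) = 3*J/(70 + E))
R = -3162/3775 (R = 6*(5270/(-37750)) = 6*(5270*(-1/37750)) = 6*(-527/3775) = -3162/3775 ≈ -0.83762)
(-19865 + R)*(32368 + q(136, W(-12))) = (-19865 - 3162/3775)*(32368 + 3*136/(70 + 1)) = -74993537*(32368 + 3*136/71)/3775 = -74993537*(32368 + 3*136*(1/71))/3775 = -74993537*(32368 + 408/71)/3775 = -74993537/3775*2298536/71 = -2427821754392/3775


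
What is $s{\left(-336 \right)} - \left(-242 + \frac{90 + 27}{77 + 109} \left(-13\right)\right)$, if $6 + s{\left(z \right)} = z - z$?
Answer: $\frac{15139}{62} \approx 244.18$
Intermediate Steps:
$s{\left(z \right)} = -6$ ($s{\left(z \right)} = -6 + \left(z - z\right) = -6 + 0 = -6$)
$s{\left(-336 \right)} - \left(-242 + \frac{90 + 27}{77 + 109} \left(-13\right)\right) = -6 - \left(-242 + \frac{90 + 27}{77 + 109} \left(-13\right)\right) = -6 - \left(-242 + \frac{117}{186} \left(-13\right)\right) = -6 - \left(-242 + 117 \cdot \frac{1}{186} \left(-13\right)\right) = -6 - \left(-242 + \frac{39}{62} \left(-13\right)\right) = -6 - \left(-242 - \frac{507}{62}\right) = -6 - - \frac{15511}{62} = -6 + \frac{15511}{62} = \frac{15139}{62}$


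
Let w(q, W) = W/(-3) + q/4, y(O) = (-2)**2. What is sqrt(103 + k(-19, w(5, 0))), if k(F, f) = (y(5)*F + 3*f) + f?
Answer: 4*sqrt(2) ≈ 5.6569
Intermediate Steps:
y(O) = 4
w(q, W) = -W/3 + q/4 (w(q, W) = W*(-1/3) + q*(1/4) = -W/3 + q/4)
k(F, f) = 4*F + 4*f (k(F, f) = (4*F + 3*f) + f = (3*f + 4*F) + f = 4*F + 4*f)
sqrt(103 + k(-19, w(5, 0))) = sqrt(103 + (4*(-19) + 4*(-1/3*0 + (1/4)*5))) = sqrt(103 + (-76 + 4*(0 + 5/4))) = sqrt(103 + (-76 + 4*(5/4))) = sqrt(103 + (-76 + 5)) = sqrt(103 - 71) = sqrt(32) = 4*sqrt(2)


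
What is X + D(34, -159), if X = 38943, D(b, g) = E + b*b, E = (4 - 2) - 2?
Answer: 40099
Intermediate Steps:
E = 0 (E = 2 - 2 = 0)
D(b, g) = b² (D(b, g) = 0 + b*b = 0 + b² = b²)
X + D(34, -159) = 38943 + 34² = 38943 + 1156 = 40099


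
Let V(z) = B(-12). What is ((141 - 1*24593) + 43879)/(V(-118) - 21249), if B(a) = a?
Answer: -19427/21261 ≈ -0.91374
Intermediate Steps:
V(z) = -12
((141 - 1*24593) + 43879)/(V(-118) - 21249) = ((141 - 1*24593) + 43879)/(-12 - 21249) = ((141 - 24593) + 43879)/(-21261) = (-24452 + 43879)*(-1/21261) = 19427*(-1/21261) = -19427/21261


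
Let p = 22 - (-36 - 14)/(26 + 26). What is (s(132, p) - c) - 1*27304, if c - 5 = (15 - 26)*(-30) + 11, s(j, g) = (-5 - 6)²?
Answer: -27529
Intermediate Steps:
p = 597/26 (p = 22 - (-50)/52 = 22 - 1*(-25/26) = 22 + 25/26 = 597/26 ≈ 22.962)
s(j, g) = 121 (s(j, g) = (-11)² = 121)
c = 346 (c = 5 + ((15 - 26)*(-30) + 11) = 5 + (-11*(-30) + 11) = 5 + (330 + 11) = 5 + 341 = 346)
(s(132, p) - c) - 1*27304 = (121 - 1*346) - 1*27304 = (121 - 346) - 27304 = -225 - 27304 = -27529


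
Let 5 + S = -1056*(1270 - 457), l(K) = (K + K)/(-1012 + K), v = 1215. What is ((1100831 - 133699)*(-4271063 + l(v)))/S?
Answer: 838526035236388/174282199 ≈ 4.8113e+6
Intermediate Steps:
l(K) = 2*K/(-1012 + K) (l(K) = (2*K)/(-1012 + K) = 2*K/(-1012 + K))
S = -858533 (S = -5 - 1056*(1270 - 457) = -5 - 1056*813 = -5 - 858528 = -858533)
((1100831 - 133699)*(-4271063 + l(v)))/S = ((1100831 - 133699)*(-4271063 + 2*1215/(-1012 + 1215)))/(-858533) = (967132*(-4271063 + 2*1215/203))*(-1/858533) = (967132*(-4271063 + 2*1215*(1/203)))*(-1/858533) = (967132*(-4271063 + 2430/203))*(-1/858533) = (967132*(-867023359/203))*(-1/858533) = -838526035236388/203*(-1/858533) = 838526035236388/174282199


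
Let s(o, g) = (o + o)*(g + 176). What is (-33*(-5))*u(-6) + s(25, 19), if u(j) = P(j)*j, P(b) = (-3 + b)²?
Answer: -70440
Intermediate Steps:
s(o, g) = 2*o*(176 + g) (s(o, g) = (2*o)*(176 + g) = 2*o*(176 + g))
u(j) = j*(-3 + j)² (u(j) = (-3 + j)²*j = j*(-3 + j)²)
(-33*(-5))*u(-6) + s(25, 19) = (-33*(-5))*(-6*(-3 - 6)²) + 2*25*(176 + 19) = 165*(-6*(-9)²) + 2*25*195 = 165*(-6*81) + 9750 = 165*(-486) + 9750 = -80190 + 9750 = -70440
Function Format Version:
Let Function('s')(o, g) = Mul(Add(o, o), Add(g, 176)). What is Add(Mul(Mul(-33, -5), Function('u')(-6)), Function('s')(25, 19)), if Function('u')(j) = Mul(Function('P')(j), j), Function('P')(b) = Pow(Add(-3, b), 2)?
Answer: -70440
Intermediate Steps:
Function('s')(o, g) = Mul(2, o, Add(176, g)) (Function('s')(o, g) = Mul(Mul(2, o), Add(176, g)) = Mul(2, o, Add(176, g)))
Function('u')(j) = Mul(j, Pow(Add(-3, j), 2)) (Function('u')(j) = Mul(Pow(Add(-3, j), 2), j) = Mul(j, Pow(Add(-3, j), 2)))
Add(Mul(Mul(-33, -5), Function('u')(-6)), Function('s')(25, 19)) = Add(Mul(Mul(-33, -5), Mul(-6, Pow(Add(-3, -6), 2))), Mul(2, 25, Add(176, 19))) = Add(Mul(165, Mul(-6, Pow(-9, 2))), Mul(2, 25, 195)) = Add(Mul(165, Mul(-6, 81)), 9750) = Add(Mul(165, -486), 9750) = Add(-80190, 9750) = -70440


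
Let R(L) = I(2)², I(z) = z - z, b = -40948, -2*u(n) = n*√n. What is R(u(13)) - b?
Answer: 40948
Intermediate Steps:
u(n) = -n^(3/2)/2 (u(n) = -n*√n/2 = -n^(3/2)/2)
I(z) = 0
R(L) = 0 (R(L) = 0² = 0)
R(u(13)) - b = 0 - 1*(-40948) = 0 + 40948 = 40948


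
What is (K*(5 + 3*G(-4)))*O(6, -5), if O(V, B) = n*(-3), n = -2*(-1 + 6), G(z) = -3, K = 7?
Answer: -840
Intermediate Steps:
n = -10 (n = -2*5 = -10)
O(V, B) = 30 (O(V, B) = -10*(-3) = 30)
(K*(5 + 3*G(-4)))*O(6, -5) = (7*(5 + 3*(-3)))*30 = (7*(5 - 9))*30 = (7*(-4))*30 = -28*30 = -840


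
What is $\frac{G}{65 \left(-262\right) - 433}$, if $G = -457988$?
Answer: $\frac{457988}{17463} \approx 26.226$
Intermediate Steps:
$\frac{G}{65 \left(-262\right) - 433} = - \frac{457988}{65 \left(-262\right) - 433} = - \frac{457988}{-17030 - 433} = - \frac{457988}{-17463} = \left(-457988\right) \left(- \frac{1}{17463}\right) = \frac{457988}{17463}$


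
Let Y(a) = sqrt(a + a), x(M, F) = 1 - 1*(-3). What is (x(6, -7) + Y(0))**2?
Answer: 16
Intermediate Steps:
x(M, F) = 4 (x(M, F) = 1 + 3 = 4)
Y(a) = sqrt(2)*sqrt(a) (Y(a) = sqrt(2*a) = sqrt(2)*sqrt(a))
(x(6, -7) + Y(0))**2 = (4 + sqrt(2)*sqrt(0))**2 = (4 + sqrt(2)*0)**2 = (4 + 0)**2 = 4**2 = 16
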